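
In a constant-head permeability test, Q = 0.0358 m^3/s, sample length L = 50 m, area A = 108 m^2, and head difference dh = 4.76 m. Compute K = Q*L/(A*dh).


From K = Q*L / (A*dh):
Numerator: Q*L = 0.0358 * 50 = 1.79.
Denominator: A*dh = 108 * 4.76 = 514.08.
K = 1.79 / 514.08 = 0.003482 m/s.

0.003482


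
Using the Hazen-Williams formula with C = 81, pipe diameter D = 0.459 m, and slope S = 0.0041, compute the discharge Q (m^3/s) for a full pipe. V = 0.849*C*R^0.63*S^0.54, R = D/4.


For a full circular pipe, R = D/4 = 0.459/4 = 0.1148 m.
V = 0.849 * 81 * 0.1148^0.63 * 0.0041^0.54
  = 0.849 * 81 * 0.255649 * 0.051393
  = 0.9035 m/s.
Pipe area A = pi*D^2/4 = pi*0.459^2/4 = 0.1655 m^2.
Q = A * V = 0.1655 * 0.9035 = 0.1495 m^3/s.

0.1495


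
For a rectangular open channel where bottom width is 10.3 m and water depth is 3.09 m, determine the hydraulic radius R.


For a rectangular section:
Flow area A = b * y = 10.3 * 3.09 = 31.83 m^2.
Wetted perimeter P = b + 2y = 10.3 + 2*3.09 = 16.48 m.
Hydraulic radius R = A/P = 31.83 / 16.48 = 1.9313 m.

1.9313


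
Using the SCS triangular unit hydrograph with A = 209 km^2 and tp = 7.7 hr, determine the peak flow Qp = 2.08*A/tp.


SCS formula: Qp = 2.08 * A / tp.
Qp = 2.08 * 209 / 7.7
   = 434.72 / 7.7
   = 56.46 m^3/s per cm.

56.46


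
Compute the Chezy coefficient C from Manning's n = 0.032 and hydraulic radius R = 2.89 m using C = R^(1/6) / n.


The Chezy coefficient relates to Manning's n through C = R^(1/6) / n.
R^(1/6) = 2.89^(1/6) = 1.193483.
C = 1.193483 / 0.032 = 37.3 m^(1/2)/s.

37.3


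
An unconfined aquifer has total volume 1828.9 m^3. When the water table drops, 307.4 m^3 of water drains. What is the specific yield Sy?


Specific yield Sy = Volume drained / Total volume.
Sy = 307.4 / 1828.9
   = 0.1681.

0.1681


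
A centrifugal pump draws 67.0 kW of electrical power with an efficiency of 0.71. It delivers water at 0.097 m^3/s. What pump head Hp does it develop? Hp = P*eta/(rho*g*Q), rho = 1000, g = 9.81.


Pump head formula: Hp = P * eta / (rho * g * Q).
Numerator: P * eta = 67.0 * 1000 * 0.71 = 47570.0 W.
Denominator: rho * g * Q = 1000 * 9.81 * 0.097 = 951.57.
Hp = 47570.0 / 951.57 = 49.99 m.

49.99


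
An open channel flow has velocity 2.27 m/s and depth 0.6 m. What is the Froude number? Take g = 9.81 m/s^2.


The Froude number is defined as Fr = V / sqrt(g*y).
g*y = 9.81 * 0.6 = 5.886.
sqrt(g*y) = sqrt(5.886) = 2.4261.
Fr = 2.27 / 2.4261 = 0.9357.

0.9357


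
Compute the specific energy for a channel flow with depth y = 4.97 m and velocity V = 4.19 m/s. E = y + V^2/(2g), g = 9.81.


Specific energy E = y + V^2/(2g).
Velocity head = V^2/(2g) = 4.19^2 / (2*9.81) = 17.5561 / 19.62 = 0.8948 m.
E = 4.97 + 0.8948 = 5.8648 m.

5.8648


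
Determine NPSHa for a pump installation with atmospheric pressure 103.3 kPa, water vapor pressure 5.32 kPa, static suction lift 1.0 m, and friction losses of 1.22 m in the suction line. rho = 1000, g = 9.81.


NPSHa = p_atm/(rho*g) - z_s - hf_s - p_vap/(rho*g).
p_atm/(rho*g) = 103.3*1000 / (1000*9.81) = 10.53 m.
p_vap/(rho*g) = 5.32*1000 / (1000*9.81) = 0.542 m.
NPSHa = 10.53 - 1.0 - 1.22 - 0.542
      = 7.77 m.

7.77


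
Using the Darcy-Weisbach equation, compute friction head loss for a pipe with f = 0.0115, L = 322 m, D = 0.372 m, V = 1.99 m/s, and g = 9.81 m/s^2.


Darcy-Weisbach equation: h_f = f * (L/D) * V^2/(2g).
f * L/D = 0.0115 * 322/0.372 = 9.9543.
V^2/(2g) = 1.99^2 / (2*9.81) = 3.9601 / 19.62 = 0.2018 m.
h_f = 9.9543 * 0.2018 = 2.009 m.

2.009


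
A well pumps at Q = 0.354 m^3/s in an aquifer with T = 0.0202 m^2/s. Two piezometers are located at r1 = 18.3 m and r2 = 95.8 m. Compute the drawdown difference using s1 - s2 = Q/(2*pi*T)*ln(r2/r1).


Thiem equation: s1 - s2 = Q/(2*pi*T) * ln(r2/r1).
ln(r2/r1) = ln(95.8/18.3) = 1.6554.
Q/(2*pi*T) = 0.354 / (2*pi*0.0202) = 0.354 / 0.1269 = 2.7892.
s1 - s2 = 2.7892 * 1.6554 = 4.6171 m.

4.6171


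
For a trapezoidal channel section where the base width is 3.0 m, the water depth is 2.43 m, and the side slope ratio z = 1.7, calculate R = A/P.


For a trapezoidal section with side slope z:
A = (b + z*y)*y = (3.0 + 1.7*2.43)*2.43 = 17.328 m^2.
P = b + 2*y*sqrt(1 + z^2) = 3.0 + 2*2.43*sqrt(1 + 1.7^2) = 12.585 m.
R = A/P = 17.328 / 12.585 = 1.3769 m.

1.3769


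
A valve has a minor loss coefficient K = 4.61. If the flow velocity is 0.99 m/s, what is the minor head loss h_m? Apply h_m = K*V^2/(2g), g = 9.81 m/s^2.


Minor loss formula: h_m = K * V^2/(2g).
V^2 = 0.99^2 = 0.9801.
V^2/(2g) = 0.9801 / 19.62 = 0.05 m.
h_m = 4.61 * 0.05 = 0.2303 m.

0.2303


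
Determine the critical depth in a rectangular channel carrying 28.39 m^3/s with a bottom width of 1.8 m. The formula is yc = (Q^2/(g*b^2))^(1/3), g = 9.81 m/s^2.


Using yc = (Q^2 / (g * b^2))^(1/3):
Q^2 = 28.39^2 = 805.99.
g * b^2 = 9.81 * 1.8^2 = 9.81 * 3.24 = 31.78.
Q^2 / (g*b^2) = 805.99 / 31.78 = 25.3615.
yc = 25.3615^(1/3) = 2.9379 m.

2.9379


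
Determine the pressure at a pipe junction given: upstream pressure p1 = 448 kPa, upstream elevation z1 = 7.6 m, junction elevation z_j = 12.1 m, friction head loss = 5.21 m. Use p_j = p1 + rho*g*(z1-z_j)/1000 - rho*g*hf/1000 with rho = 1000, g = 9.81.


Junction pressure: p_j = p1 + rho*g*(z1 - z_j)/1000 - rho*g*hf/1000.
Elevation term = 1000*9.81*(7.6 - 12.1)/1000 = -44.145 kPa.
Friction term = 1000*9.81*5.21/1000 = 51.11 kPa.
p_j = 448 + -44.145 - 51.11 = 352.74 kPa.

352.74


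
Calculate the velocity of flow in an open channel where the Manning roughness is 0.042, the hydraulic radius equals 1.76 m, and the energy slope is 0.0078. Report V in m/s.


Manning's equation gives V = (1/n) * R^(2/3) * S^(1/2).
First, compute R^(2/3) = 1.76^(2/3) = 1.4577.
Next, S^(1/2) = 0.0078^(1/2) = 0.088318.
Then 1/n = 1/0.042 = 23.81.
V = 23.81 * 1.4577 * 0.088318 = 3.0653 m/s.

3.0653


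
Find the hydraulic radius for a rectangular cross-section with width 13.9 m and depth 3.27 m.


For a rectangular section:
Flow area A = b * y = 13.9 * 3.27 = 45.45 m^2.
Wetted perimeter P = b + 2y = 13.9 + 2*3.27 = 20.44 m.
Hydraulic radius R = A/P = 45.45 / 20.44 = 2.2237 m.

2.2237


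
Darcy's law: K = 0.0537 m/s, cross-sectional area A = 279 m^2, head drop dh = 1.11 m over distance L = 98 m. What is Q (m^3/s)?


Darcy's law: Q = K * A * i, where i = dh/L.
Hydraulic gradient i = 1.11 / 98 = 0.011327.
Q = 0.0537 * 279 * 0.011327
  = 0.1697 m^3/s.

0.1697


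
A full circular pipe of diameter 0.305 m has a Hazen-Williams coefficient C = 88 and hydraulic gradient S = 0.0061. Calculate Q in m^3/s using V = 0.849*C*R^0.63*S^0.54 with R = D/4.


For a full circular pipe, R = D/4 = 0.305/4 = 0.0762 m.
V = 0.849 * 88 * 0.0762^0.63 * 0.0061^0.54
  = 0.849 * 88 * 0.197611 * 0.063691
  = 0.9403 m/s.
Pipe area A = pi*D^2/4 = pi*0.305^2/4 = 0.0731 m^2.
Q = A * V = 0.0731 * 0.9403 = 0.0687 m^3/s.

0.0687


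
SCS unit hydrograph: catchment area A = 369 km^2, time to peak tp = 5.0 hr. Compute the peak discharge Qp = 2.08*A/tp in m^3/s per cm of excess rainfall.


SCS formula: Qp = 2.08 * A / tp.
Qp = 2.08 * 369 / 5.0
   = 767.52 / 5.0
   = 153.5 m^3/s per cm.

153.5


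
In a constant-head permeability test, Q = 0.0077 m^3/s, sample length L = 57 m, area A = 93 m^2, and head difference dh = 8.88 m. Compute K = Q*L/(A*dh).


From K = Q*L / (A*dh):
Numerator: Q*L = 0.0077 * 57 = 0.4389.
Denominator: A*dh = 93 * 8.88 = 825.84.
K = 0.4389 / 825.84 = 0.000531 m/s.

0.000531


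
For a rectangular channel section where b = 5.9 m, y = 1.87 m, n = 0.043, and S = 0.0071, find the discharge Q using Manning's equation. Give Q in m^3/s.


For a rectangular channel, the cross-sectional area A = b * y = 5.9 * 1.87 = 11.03 m^2.
The wetted perimeter P = b + 2y = 5.9 + 2*1.87 = 9.64 m.
Hydraulic radius R = A/P = 11.03/9.64 = 1.1445 m.
Velocity V = (1/n)*R^(2/3)*S^(1/2) = (1/0.043)*1.1445^(2/3)*0.0071^(1/2) = 2.1441 m/s.
Discharge Q = A * V = 11.03 * 2.1441 = 23.655 m^3/s.

23.655


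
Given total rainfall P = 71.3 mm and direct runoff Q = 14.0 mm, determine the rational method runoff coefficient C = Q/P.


The runoff coefficient C = runoff depth / rainfall depth.
C = 14.0 / 71.3
  = 0.1964.

0.1964


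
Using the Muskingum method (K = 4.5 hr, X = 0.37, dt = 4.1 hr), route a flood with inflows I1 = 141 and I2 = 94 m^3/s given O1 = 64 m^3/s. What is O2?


Muskingum coefficients:
denom = 2*K*(1-X) + dt = 2*4.5*(1-0.37) + 4.1 = 9.77.
C0 = (dt - 2*K*X)/denom = (4.1 - 2*4.5*0.37)/9.77 = 0.0788.
C1 = (dt + 2*K*X)/denom = (4.1 + 2*4.5*0.37)/9.77 = 0.7605.
C2 = (2*K*(1-X) - dt)/denom = 0.1607.
O2 = C0*I2 + C1*I1 + C2*O1
   = 0.0788*94 + 0.7605*141 + 0.1607*64
   = 124.92 m^3/s.

124.92


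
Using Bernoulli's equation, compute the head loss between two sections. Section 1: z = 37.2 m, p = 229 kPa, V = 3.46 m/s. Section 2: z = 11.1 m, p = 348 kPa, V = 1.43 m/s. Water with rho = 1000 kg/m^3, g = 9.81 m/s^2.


Total head at each section: H = z + p/(rho*g) + V^2/(2g).
H1 = 37.2 + 229*1000/(1000*9.81) + 3.46^2/(2*9.81)
   = 37.2 + 23.344 + 0.6102
   = 61.154 m.
H2 = 11.1 + 348*1000/(1000*9.81) + 1.43^2/(2*9.81)
   = 11.1 + 35.474 + 0.1042
   = 46.678 m.
h_L = H1 - H2 = 61.154 - 46.678 = 14.475 m.

14.475


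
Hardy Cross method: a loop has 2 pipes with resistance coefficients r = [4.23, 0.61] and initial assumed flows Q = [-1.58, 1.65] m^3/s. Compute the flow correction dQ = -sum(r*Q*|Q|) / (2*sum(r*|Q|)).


Numerator terms (r*Q*|Q|): 4.23*-1.58*|-1.58| = -10.5598; 0.61*1.65*|1.65| = 1.6607.
Sum of numerator = -8.899.
Denominator terms (r*|Q|): 4.23*|-1.58| = 6.6834; 0.61*|1.65| = 1.0065.
2 * sum of denominator = 2 * 7.6899 = 15.3798.
dQ = --8.899 / 15.3798 = 0.5786 m^3/s.

0.5786


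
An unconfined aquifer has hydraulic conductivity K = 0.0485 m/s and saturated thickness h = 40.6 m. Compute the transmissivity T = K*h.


Transmissivity is defined as T = K * h.
T = 0.0485 * 40.6
  = 1.9691 m^2/s.

1.9691


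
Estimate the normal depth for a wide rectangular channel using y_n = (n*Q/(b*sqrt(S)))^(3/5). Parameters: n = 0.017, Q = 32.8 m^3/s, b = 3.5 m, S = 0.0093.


We use the wide-channel approximation y_n = (n*Q/(b*sqrt(S)))^(3/5).
sqrt(S) = sqrt(0.0093) = 0.096437.
Numerator: n*Q = 0.017 * 32.8 = 0.5576.
Denominator: b*sqrt(S) = 3.5 * 0.096437 = 0.337529.
arg = 1.652.
y_n = 1.652^(3/5) = 1.3515 m.

1.3515


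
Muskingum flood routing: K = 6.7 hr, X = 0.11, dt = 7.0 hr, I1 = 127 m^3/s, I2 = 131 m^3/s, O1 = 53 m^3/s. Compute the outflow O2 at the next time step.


Muskingum coefficients:
denom = 2*K*(1-X) + dt = 2*6.7*(1-0.11) + 7.0 = 18.926.
C0 = (dt - 2*K*X)/denom = (7.0 - 2*6.7*0.11)/18.926 = 0.292.
C1 = (dt + 2*K*X)/denom = (7.0 + 2*6.7*0.11)/18.926 = 0.4477.
C2 = (2*K*(1-X) - dt)/denom = 0.2603.
O2 = C0*I2 + C1*I1 + C2*O1
   = 0.292*131 + 0.4477*127 + 0.2603*53
   = 108.91 m^3/s.

108.91


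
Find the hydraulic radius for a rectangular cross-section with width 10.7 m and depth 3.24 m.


For a rectangular section:
Flow area A = b * y = 10.7 * 3.24 = 34.67 m^2.
Wetted perimeter P = b + 2y = 10.7 + 2*3.24 = 17.18 m.
Hydraulic radius R = A/P = 34.67 / 17.18 = 2.0179 m.

2.0179


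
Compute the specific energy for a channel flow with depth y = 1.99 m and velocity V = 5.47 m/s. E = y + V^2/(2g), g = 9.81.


Specific energy E = y + V^2/(2g).
Velocity head = V^2/(2g) = 5.47^2 / (2*9.81) = 29.9209 / 19.62 = 1.525 m.
E = 1.99 + 1.525 = 3.515 m.

3.515


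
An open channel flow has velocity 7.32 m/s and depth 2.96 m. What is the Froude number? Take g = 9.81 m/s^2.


The Froude number is defined as Fr = V / sqrt(g*y).
g*y = 9.81 * 2.96 = 29.0376.
sqrt(g*y) = sqrt(29.0376) = 5.3887.
Fr = 7.32 / 5.3887 = 1.3584.

1.3584


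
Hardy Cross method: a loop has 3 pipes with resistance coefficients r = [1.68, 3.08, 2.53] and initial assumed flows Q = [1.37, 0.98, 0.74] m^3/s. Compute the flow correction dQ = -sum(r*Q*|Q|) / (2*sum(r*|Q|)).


Numerator terms (r*Q*|Q|): 1.68*1.37*|1.37| = 3.1532; 3.08*0.98*|0.98| = 2.958; 2.53*0.74*|0.74| = 1.3854.
Sum of numerator = 7.4967.
Denominator terms (r*|Q|): 1.68*|1.37| = 2.3016; 3.08*|0.98| = 3.0184; 2.53*|0.74| = 1.8722.
2 * sum of denominator = 2 * 7.1922 = 14.3844.
dQ = -7.4967 / 14.3844 = -0.5212 m^3/s.

-0.5212


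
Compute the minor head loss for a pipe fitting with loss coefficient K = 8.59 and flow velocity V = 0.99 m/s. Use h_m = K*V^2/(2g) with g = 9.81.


Minor loss formula: h_m = K * V^2/(2g).
V^2 = 0.99^2 = 0.9801.
V^2/(2g) = 0.9801 / 19.62 = 0.05 m.
h_m = 8.59 * 0.05 = 0.4291 m.

0.4291


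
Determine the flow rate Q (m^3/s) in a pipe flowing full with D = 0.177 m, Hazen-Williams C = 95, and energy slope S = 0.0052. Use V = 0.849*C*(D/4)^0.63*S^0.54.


For a full circular pipe, R = D/4 = 0.177/4 = 0.0442 m.
V = 0.849 * 95 * 0.0442^0.63 * 0.0052^0.54
  = 0.849 * 95 * 0.140257 * 0.058431
  = 0.661 m/s.
Pipe area A = pi*D^2/4 = pi*0.177^2/4 = 0.0246 m^2.
Q = A * V = 0.0246 * 0.661 = 0.0163 m^3/s.

0.0163


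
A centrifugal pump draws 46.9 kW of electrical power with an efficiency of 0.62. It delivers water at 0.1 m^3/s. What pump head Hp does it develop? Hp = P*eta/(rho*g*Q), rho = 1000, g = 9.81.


Pump head formula: Hp = P * eta / (rho * g * Q).
Numerator: P * eta = 46.9 * 1000 * 0.62 = 29078.0 W.
Denominator: rho * g * Q = 1000 * 9.81 * 0.1 = 981.0.
Hp = 29078.0 / 981.0 = 29.64 m.

29.64


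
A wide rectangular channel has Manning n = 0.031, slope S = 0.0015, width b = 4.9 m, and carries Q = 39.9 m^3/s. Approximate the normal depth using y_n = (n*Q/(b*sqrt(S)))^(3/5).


We use the wide-channel approximation y_n = (n*Q/(b*sqrt(S)))^(3/5).
sqrt(S) = sqrt(0.0015) = 0.03873.
Numerator: n*Q = 0.031 * 39.9 = 1.2369.
Denominator: b*sqrt(S) = 4.9 * 0.03873 = 0.189777.
arg = 6.5177.
y_n = 6.5177^(3/5) = 3.0793 m.

3.0793


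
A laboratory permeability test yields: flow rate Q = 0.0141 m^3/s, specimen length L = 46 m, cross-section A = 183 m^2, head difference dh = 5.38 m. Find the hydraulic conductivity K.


From K = Q*L / (A*dh):
Numerator: Q*L = 0.0141 * 46 = 0.6486.
Denominator: A*dh = 183 * 5.38 = 984.54.
K = 0.6486 / 984.54 = 0.000659 m/s.

0.000659


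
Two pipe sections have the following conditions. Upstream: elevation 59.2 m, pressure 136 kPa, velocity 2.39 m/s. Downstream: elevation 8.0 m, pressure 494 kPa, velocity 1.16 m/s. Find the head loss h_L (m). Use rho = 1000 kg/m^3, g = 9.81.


Total head at each section: H = z + p/(rho*g) + V^2/(2g).
H1 = 59.2 + 136*1000/(1000*9.81) + 2.39^2/(2*9.81)
   = 59.2 + 13.863 + 0.2911
   = 73.355 m.
H2 = 8.0 + 494*1000/(1000*9.81) + 1.16^2/(2*9.81)
   = 8.0 + 50.357 + 0.0686
   = 58.425 m.
h_L = H1 - H2 = 73.355 - 58.425 = 14.929 m.

14.929


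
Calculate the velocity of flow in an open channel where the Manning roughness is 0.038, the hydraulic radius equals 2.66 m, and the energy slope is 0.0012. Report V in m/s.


Manning's equation gives V = (1/n) * R^(2/3) * S^(1/2).
First, compute R^(2/3) = 2.66^(2/3) = 1.9198.
Next, S^(1/2) = 0.0012^(1/2) = 0.034641.
Then 1/n = 1/0.038 = 26.32.
V = 26.32 * 1.9198 * 0.034641 = 1.7501 m/s.

1.7501


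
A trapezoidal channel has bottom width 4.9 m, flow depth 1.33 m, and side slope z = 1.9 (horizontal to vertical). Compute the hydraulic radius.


For a trapezoidal section with side slope z:
A = (b + z*y)*y = (4.9 + 1.9*1.33)*1.33 = 9.878 m^2.
P = b + 2*y*sqrt(1 + z^2) = 4.9 + 2*1.33*sqrt(1 + 1.9^2) = 10.611 m.
R = A/P = 9.878 / 10.611 = 0.9309 m.

0.9309


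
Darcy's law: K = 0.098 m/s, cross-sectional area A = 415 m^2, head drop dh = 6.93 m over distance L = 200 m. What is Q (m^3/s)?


Darcy's law: Q = K * A * i, where i = dh/L.
Hydraulic gradient i = 6.93 / 200 = 0.03465.
Q = 0.098 * 415 * 0.03465
  = 1.4092 m^3/s.

1.4092


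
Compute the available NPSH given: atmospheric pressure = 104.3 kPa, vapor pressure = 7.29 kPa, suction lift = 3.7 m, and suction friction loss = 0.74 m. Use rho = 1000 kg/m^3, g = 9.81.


NPSHa = p_atm/(rho*g) - z_s - hf_s - p_vap/(rho*g).
p_atm/(rho*g) = 104.3*1000 / (1000*9.81) = 10.632 m.
p_vap/(rho*g) = 7.29*1000 / (1000*9.81) = 0.743 m.
NPSHa = 10.632 - 3.7 - 0.74 - 0.743
      = 5.45 m.

5.45


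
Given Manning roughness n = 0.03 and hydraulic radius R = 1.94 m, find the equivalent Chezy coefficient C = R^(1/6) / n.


The Chezy coefficient relates to Manning's n through C = R^(1/6) / n.
R^(1/6) = 1.94^(1/6) = 1.116778.
C = 1.116778 / 0.03 = 37.23 m^(1/2)/s.

37.23


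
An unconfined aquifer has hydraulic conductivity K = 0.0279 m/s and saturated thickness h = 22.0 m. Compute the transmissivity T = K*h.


Transmissivity is defined as T = K * h.
T = 0.0279 * 22.0
  = 0.6138 m^2/s.

0.6138


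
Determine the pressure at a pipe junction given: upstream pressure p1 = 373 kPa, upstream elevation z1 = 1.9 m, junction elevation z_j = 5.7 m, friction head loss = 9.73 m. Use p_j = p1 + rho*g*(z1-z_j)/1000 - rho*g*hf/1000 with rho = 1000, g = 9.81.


Junction pressure: p_j = p1 + rho*g*(z1 - z_j)/1000 - rho*g*hf/1000.
Elevation term = 1000*9.81*(1.9 - 5.7)/1000 = -37.278 kPa.
Friction term = 1000*9.81*9.73/1000 = 95.451 kPa.
p_j = 373 + -37.278 - 95.451 = 240.27 kPa.

240.27


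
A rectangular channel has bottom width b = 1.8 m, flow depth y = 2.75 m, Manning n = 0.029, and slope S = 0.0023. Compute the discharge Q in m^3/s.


For a rectangular channel, the cross-sectional area A = b * y = 1.8 * 2.75 = 4.95 m^2.
The wetted perimeter P = b + 2y = 1.8 + 2*2.75 = 7.3 m.
Hydraulic radius R = A/P = 4.95/7.3 = 0.6781 m.
Velocity V = (1/n)*R^(2/3)*S^(1/2) = (1/0.029)*0.6781^(2/3)*0.0023^(1/2) = 1.2764 m/s.
Discharge Q = A * V = 4.95 * 1.2764 = 6.318 m^3/s.

6.318


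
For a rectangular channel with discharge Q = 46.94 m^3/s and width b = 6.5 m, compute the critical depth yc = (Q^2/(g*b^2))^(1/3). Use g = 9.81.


Using yc = (Q^2 / (g * b^2))^(1/3):
Q^2 = 46.94^2 = 2203.36.
g * b^2 = 9.81 * 6.5^2 = 9.81 * 42.25 = 414.47.
Q^2 / (g*b^2) = 2203.36 / 414.47 = 5.3161.
yc = 5.3161^(1/3) = 1.7453 m.

1.7453


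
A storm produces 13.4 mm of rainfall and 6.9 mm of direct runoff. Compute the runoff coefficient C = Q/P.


The runoff coefficient C = runoff depth / rainfall depth.
C = 6.9 / 13.4
  = 0.5149.

0.5149


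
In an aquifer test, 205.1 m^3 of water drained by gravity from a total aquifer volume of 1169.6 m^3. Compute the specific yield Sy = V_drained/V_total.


Specific yield Sy = Volume drained / Total volume.
Sy = 205.1 / 1169.6
   = 0.1754.

0.1754


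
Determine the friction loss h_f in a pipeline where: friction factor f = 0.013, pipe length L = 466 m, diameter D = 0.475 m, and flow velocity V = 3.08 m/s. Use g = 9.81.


Darcy-Weisbach equation: h_f = f * (L/D) * V^2/(2g).
f * L/D = 0.013 * 466/0.475 = 12.7537.
V^2/(2g) = 3.08^2 / (2*9.81) = 9.4864 / 19.62 = 0.4835 m.
h_f = 12.7537 * 0.4835 = 6.166 m.

6.166


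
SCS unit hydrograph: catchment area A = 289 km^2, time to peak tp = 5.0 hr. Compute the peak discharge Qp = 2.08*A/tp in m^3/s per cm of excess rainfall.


SCS formula: Qp = 2.08 * A / tp.
Qp = 2.08 * 289 / 5.0
   = 601.12 / 5.0
   = 120.22 m^3/s per cm.

120.22


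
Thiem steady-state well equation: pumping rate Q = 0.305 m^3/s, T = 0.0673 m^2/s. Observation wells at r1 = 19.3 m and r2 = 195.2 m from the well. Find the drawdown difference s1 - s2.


Thiem equation: s1 - s2 = Q/(2*pi*T) * ln(r2/r1).
ln(r2/r1) = ln(195.2/19.3) = 2.3139.
Q/(2*pi*T) = 0.305 / (2*pi*0.0673) = 0.305 / 0.4229 = 0.7213.
s1 - s2 = 0.7213 * 2.3139 = 1.669 m.

1.669


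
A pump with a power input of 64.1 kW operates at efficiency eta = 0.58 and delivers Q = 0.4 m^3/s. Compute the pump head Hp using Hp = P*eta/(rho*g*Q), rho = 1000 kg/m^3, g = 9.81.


Pump head formula: Hp = P * eta / (rho * g * Q).
Numerator: P * eta = 64.1 * 1000 * 0.58 = 37178.0 W.
Denominator: rho * g * Q = 1000 * 9.81 * 0.4 = 3924.0.
Hp = 37178.0 / 3924.0 = 9.47 m.

9.47


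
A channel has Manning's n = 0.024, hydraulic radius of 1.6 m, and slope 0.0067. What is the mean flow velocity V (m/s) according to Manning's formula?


Manning's equation gives V = (1/n) * R^(2/3) * S^(1/2).
First, compute R^(2/3) = 1.6^(2/3) = 1.368.
Next, S^(1/2) = 0.0067^(1/2) = 0.081854.
Then 1/n = 1/0.024 = 41.67.
V = 41.67 * 1.368 * 0.081854 = 4.6656 m/s.

4.6656


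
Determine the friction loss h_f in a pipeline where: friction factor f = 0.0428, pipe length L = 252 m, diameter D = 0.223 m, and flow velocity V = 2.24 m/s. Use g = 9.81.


Darcy-Weisbach equation: h_f = f * (L/D) * V^2/(2g).
f * L/D = 0.0428 * 252/0.223 = 48.3659.
V^2/(2g) = 2.24^2 / (2*9.81) = 5.0176 / 19.62 = 0.2557 m.
h_f = 48.3659 * 0.2557 = 12.369 m.

12.369


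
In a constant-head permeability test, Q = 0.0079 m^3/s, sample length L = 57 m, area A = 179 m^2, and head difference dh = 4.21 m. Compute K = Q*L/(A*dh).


From K = Q*L / (A*dh):
Numerator: Q*L = 0.0079 * 57 = 0.4503.
Denominator: A*dh = 179 * 4.21 = 753.59.
K = 0.4503 / 753.59 = 0.000598 m/s.

0.000598


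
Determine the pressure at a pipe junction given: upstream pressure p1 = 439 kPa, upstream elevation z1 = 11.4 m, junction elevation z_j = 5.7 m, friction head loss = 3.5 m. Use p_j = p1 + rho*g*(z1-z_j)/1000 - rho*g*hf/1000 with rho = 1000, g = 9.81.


Junction pressure: p_j = p1 + rho*g*(z1 - z_j)/1000 - rho*g*hf/1000.
Elevation term = 1000*9.81*(11.4 - 5.7)/1000 = 55.917 kPa.
Friction term = 1000*9.81*3.5/1000 = 34.335 kPa.
p_j = 439 + 55.917 - 34.335 = 460.58 kPa.

460.58


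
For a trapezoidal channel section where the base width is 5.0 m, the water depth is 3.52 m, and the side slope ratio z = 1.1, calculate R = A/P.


For a trapezoidal section with side slope z:
A = (b + z*y)*y = (5.0 + 1.1*3.52)*3.52 = 31.229 m^2.
P = b + 2*y*sqrt(1 + z^2) = 5.0 + 2*3.52*sqrt(1 + 1.1^2) = 15.466 m.
R = A/P = 31.229 / 15.466 = 2.0193 m.

2.0193


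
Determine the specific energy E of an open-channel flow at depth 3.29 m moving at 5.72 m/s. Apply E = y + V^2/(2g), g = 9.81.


Specific energy E = y + V^2/(2g).
Velocity head = V^2/(2g) = 5.72^2 / (2*9.81) = 32.7184 / 19.62 = 1.6676 m.
E = 3.29 + 1.6676 = 4.9576 m.

4.9576


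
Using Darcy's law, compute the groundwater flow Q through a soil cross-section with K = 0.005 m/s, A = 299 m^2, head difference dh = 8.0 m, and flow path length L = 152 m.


Darcy's law: Q = K * A * i, where i = dh/L.
Hydraulic gradient i = 8.0 / 152 = 0.052632.
Q = 0.005 * 299 * 0.052632
  = 0.0787 m^3/s.

0.0787


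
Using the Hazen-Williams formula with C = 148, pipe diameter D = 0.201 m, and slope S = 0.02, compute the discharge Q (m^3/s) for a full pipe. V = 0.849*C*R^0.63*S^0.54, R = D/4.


For a full circular pipe, R = D/4 = 0.201/4 = 0.0503 m.
V = 0.849 * 148 * 0.0503^0.63 * 0.02^0.54
  = 0.849 * 148 * 0.151955 * 0.120936
  = 2.3091 m/s.
Pipe area A = pi*D^2/4 = pi*0.201^2/4 = 0.0317 m^2.
Q = A * V = 0.0317 * 2.3091 = 0.0733 m^3/s.

0.0733


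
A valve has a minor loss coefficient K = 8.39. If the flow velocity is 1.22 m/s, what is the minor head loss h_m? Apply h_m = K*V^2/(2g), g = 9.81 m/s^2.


Minor loss formula: h_m = K * V^2/(2g).
V^2 = 1.22^2 = 1.4884.
V^2/(2g) = 1.4884 / 19.62 = 0.0759 m.
h_m = 8.39 * 0.0759 = 0.6365 m.

0.6365


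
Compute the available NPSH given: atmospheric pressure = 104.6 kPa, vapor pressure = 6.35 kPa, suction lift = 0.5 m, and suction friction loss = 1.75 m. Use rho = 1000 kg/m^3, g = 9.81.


NPSHa = p_atm/(rho*g) - z_s - hf_s - p_vap/(rho*g).
p_atm/(rho*g) = 104.6*1000 / (1000*9.81) = 10.663 m.
p_vap/(rho*g) = 6.35*1000 / (1000*9.81) = 0.647 m.
NPSHa = 10.663 - 0.5 - 1.75 - 0.647
      = 7.77 m.

7.77


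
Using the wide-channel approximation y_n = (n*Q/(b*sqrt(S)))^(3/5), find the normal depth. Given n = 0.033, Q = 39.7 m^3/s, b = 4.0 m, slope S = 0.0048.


We use the wide-channel approximation y_n = (n*Q/(b*sqrt(S)))^(3/5).
sqrt(S) = sqrt(0.0048) = 0.069282.
Numerator: n*Q = 0.033 * 39.7 = 1.3101.
Denominator: b*sqrt(S) = 4.0 * 0.069282 = 0.277128.
arg = 4.7274.
y_n = 4.7274^(3/5) = 2.5397 m.

2.5397


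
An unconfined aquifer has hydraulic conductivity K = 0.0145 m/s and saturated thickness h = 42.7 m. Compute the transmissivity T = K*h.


Transmissivity is defined as T = K * h.
T = 0.0145 * 42.7
  = 0.6192 m^2/s.

0.6192


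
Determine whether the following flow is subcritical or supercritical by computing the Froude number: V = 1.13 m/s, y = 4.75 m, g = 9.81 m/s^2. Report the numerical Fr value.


The Froude number is defined as Fr = V / sqrt(g*y).
g*y = 9.81 * 4.75 = 46.5975.
sqrt(g*y) = sqrt(46.5975) = 6.8262.
Fr = 1.13 / 6.8262 = 0.1655.
Since Fr < 1, the flow is subcritical.

0.1655


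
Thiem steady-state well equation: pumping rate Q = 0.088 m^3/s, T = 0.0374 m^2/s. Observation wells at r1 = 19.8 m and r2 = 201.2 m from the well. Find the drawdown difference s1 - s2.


Thiem equation: s1 - s2 = Q/(2*pi*T) * ln(r2/r1).
ln(r2/r1) = ln(201.2/19.8) = 2.3186.
Q/(2*pi*T) = 0.088 / (2*pi*0.0374) = 0.088 / 0.235 = 0.3745.
s1 - s2 = 0.3745 * 2.3186 = 0.8683 m.

0.8683


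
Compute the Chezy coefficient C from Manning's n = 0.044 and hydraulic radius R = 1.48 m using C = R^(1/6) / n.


The Chezy coefficient relates to Manning's n through C = R^(1/6) / n.
R^(1/6) = 1.48^(1/6) = 1.067522.
C = 1.067522 / 0.044 = 24.26 m^(1/2)/s.

24.26


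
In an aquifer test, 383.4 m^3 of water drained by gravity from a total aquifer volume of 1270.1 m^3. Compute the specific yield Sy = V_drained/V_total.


Specific yield Sy = Volume drained / Total volume.
Sy = 383.4 / 1270.1
   = 0.3019.

0.3019


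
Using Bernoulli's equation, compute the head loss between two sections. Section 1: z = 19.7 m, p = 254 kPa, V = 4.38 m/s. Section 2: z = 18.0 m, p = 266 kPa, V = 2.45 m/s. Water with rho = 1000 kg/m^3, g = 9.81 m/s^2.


Total head at each section: H = z + p/(rho*g) + V^2/(2g).
H1 = 19.7 + 254*1000/(1000*9.81) + 4.38^2/(2*9.81)
   = 19.7 + 25.892 + 0.9778
   = 46.57 m.
H2 = 18.0 + 266*1000/(1000*9.81) + 2.45^2/(2*9.81)
   = 18.0 + 27.115 + 0.3059
   = 45.421 m.
h_L = H1 - H2 = 46.57 - 45.421 = 1.149 m.

1.149


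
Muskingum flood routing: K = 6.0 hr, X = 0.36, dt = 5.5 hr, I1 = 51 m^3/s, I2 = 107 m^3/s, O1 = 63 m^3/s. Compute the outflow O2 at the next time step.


Muskingum coefficients:
denom = 2*K*(1-X) + dt = 2*6.0*(1-0.36) + 5.5 = 13.18.
C0 = (dt - 2*K*X)/denom = (5.5 - 2*6.0*0.36)/13.18 = 0.0895.
C1 = (dt + 2*K*X)/denom = (5.5 + 2*6.0*0.36)/13.18 = 0.7451.
C2 = (2*K*(1-X) - dt)/denom = 0.1654.
O2 = C0*I2 + C1*I1 + C2*O1
   = 0.0895*107 + 0.7451*51 + 0.1654*63
   = 58.0 m^3/s.

58.0


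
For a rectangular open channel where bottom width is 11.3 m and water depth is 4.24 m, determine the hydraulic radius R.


For a rectangular section:
Flow area A = b * y = 11.3 * 4.24 = 47.91 m^2.
Wetted perimeter P = b + 2y = 11.3 + 2*4.24 = 19.78 m.
Hydraulic radius R = A/P = 47.91 / 19.78 = 2.4222 m.

2.4222


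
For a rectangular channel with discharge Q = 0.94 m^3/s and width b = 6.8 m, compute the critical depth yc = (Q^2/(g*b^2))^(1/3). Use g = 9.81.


Using yc = (Q^2 / (g * b^2))^(1/3):
Q^2 = 0.94^2 = 0.88.
g * b^2 = 9.81 * 6.8^2 = 9.81 * 46.24 = 453.61.
Q^2 / (g*b^2) = 0.88 / 453.61 = 0.0019.
yc = 0.0019^(1/3) = 0.1249 m.

0.1249


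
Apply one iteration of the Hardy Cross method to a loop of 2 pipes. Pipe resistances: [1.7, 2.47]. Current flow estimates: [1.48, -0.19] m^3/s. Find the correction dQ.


Numerator terms (r*Q*|Q|): 1.7*1.48*|1.48| = 3.7237; 2.47*-0.19*|-0.19| = -0.0892.
Sum of numerator = 3.6345.
Denominator terms (r*|Q|): 1.7*|1.48| = 2.516; 2.47*|-0.19| = 0.4693.
2 * sum of denominator = 2 * 2.9853 = 5.9706.
dQ = -3.6345 / 5.9706 = -0.6087 m^3/s.

-0.6087


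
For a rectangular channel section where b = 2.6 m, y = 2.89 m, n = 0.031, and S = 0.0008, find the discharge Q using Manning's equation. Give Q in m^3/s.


For a rectangular channel, the cross-sectional area A = b * y = 2.6 * 2.89 = 7.51 m^2.
The wetted perimeter P = b + 2y = 2.6 + 2*2.89 = 8.38 m.
Hydraulic radius R = A/P = 7.51/8.38 = 0.8967 m.
Velocity V = (1/n)*R^(2/3)*S^(1/2) = (1/0.031)*0.8967^(2/3)*0.0008^(1/2) = 0.8484 m/s.
Discharge Q = A * V = 7.51 * 0.8484 = 6.375 m^3/s.

6.375


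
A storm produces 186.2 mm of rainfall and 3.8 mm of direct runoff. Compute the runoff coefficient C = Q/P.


The runoff coefficient C = runoff depth / rainfall depth.
C = 3.8 / 186.2
  = 0.0204.

0.0204


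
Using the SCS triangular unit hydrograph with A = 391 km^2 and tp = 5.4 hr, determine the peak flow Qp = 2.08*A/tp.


SCS formula: Qp = 2.08 * A / tp.
Qp = 2.08 * 391 / 5.4
   = 813.28 / 5.4
   = 150.61 m^3/s per cm.

150.61


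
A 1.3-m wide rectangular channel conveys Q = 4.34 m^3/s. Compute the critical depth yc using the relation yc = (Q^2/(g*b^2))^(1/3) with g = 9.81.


Using yc = (Q^2 / (g * b^2))^(1/3):
Q^2 = 4.34^2 = 18.84.
g * b^2 = 9.81 * 1.3^2 = 9.81 * 1.69 = 16.58.
Q^2 / (g*b^2) = 18.84 / 16.58 = 1.1363.
yc = 1.1363^(1/3) = 1.0435 m.

1.0435


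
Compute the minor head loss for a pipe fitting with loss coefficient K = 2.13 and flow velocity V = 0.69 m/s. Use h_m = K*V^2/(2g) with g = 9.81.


Minor loss formula: h_m = K * V^2/(2g).
V^2 = 0.69^2 = 0.4761.
V^2/(2g) = 0.4761 / 19.62 = 0.0243 m.
h_m = 2.13 * 0.0243 = 0.0517 m.

0.0517


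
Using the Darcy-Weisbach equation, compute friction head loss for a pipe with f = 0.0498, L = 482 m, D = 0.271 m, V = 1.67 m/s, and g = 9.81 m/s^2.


Darcy-Weisbach equation: h_f = f * (L/D) * V^2/(2g).
f * L/D = 0.0498 * 482/0.271 = 88.5742.
V^2/(2g) = 1.67^2 / (2*9.81) = 2.7889 / 19.62 = 0.1421 m.
h_f = 88.5742 * 0.1421 = 12.59 m.

12.59


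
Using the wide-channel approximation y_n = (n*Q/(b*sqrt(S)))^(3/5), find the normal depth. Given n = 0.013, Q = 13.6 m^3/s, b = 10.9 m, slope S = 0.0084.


We use the wide-channel approximation y_n = (n*Q/(b*sqrt(S)))^(3/5).
sqrt(S) = sqrt(0.0084) = 0.091652.
Numerator: n*Q = 0.013 * 13.6 = 0.1768.
Denominator: b*sqrt(S) = 10.9 * 0.091652 = 0.999007.
arg = 0.177.
y_n = 0.177^(3/5) = 0.3538 m.

0.3538


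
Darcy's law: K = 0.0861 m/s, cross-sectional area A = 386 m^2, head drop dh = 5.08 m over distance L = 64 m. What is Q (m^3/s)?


Darcy's law: Q = K * A * i, where i = dh/L.
Hydraulic gradient i = 5.08 / 64 = 0.079375.
Q = 0.0861 * 386 * 0.079375
  = 2.638 m^3/s.

2.638


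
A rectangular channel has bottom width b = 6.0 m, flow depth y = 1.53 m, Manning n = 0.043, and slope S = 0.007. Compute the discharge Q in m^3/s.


For a rectangular channel, the cross-sectional area A = b * y = 6.0 * 1.53 = 9.18 m^2.
The wetted perimeter P = b + 2y = 6.0 + 2*1.53 = 9.06 m.
Hydraulic radius R = A/P = 9.18/9.06 = 1.0132 m.
Velocity V = (1/n)*R^(2/3)*S^(1/2) = (1/0.043)*1.0132^(2/3)*0.007^(1/2) = 1.9629 m/s.
Discharge Q = A * V = 9.18 * 1.9629 = 18.019 m^3/s.

18.019


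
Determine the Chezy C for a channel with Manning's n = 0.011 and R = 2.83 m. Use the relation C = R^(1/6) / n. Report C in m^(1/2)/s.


The Chezy coefficient relates to Manning's n through C = R^(1/6) / n.
R^(1/6) = 2.83^(1/6) = 1.189317.
C = 1.189317 / 0.011 = 108.12 m^(1/2)/s.

108.12


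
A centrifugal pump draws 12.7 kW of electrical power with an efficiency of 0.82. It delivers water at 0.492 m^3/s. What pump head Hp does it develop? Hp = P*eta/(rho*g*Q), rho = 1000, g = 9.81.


Pump head formula: Hp = P * eta / (rho * g * Q).
Numerator: P * eta = 12.7 * 1000 * 0.82 = 10414.0 W.
Denominator: rho * g * Q = 1000 * 9.81 * 0.492 = 4826.52.
Hp = 10414.0 / 4826.52 = 2.16 m.

2.16


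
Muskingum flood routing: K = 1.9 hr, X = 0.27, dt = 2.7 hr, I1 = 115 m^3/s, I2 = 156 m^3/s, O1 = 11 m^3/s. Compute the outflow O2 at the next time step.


Muskingum coefficients:
denom = 2*K*(1-X) + dt = 2*1.9*(1-0.27) + 2.7 = 5.474.
C0 = (dt - 2*K*X)/denom = (2.7 - 2*1.9*0.27)/5.474 = 0.3058.
C1 = (dt + 2*K*X)/denom = (2.7 + 2*1.9*0.27)/5.474 = 0.6807.
C2 = (2*K*(1-X) - dt)/denom = 0.0135.
O2 = C0*I2 + C1*I1 + C2*O1
   = 0.3058*156 + 0.6807*115 + 0.0135*11
   = 126.13 m^3/s.

126.13


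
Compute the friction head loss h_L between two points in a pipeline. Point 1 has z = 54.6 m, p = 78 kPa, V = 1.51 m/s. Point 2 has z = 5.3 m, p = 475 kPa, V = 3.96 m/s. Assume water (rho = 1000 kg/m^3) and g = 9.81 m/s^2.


Total head at each section: H = z + p/(rho*g) + V^2/(2g).
H1 = 54.6 + 78*1000/(1000*9.81) + 1.51^2/(2*9.81)
   = 54.6 + 7.951 + 0.1162
   = 62.667 m.
H2 = 5.3 + 475*1000/(1000*9.81) + 3.96^2/(2*9.81)
   = 5.3 + 48.42 + 0.7993
   = 54.519 m.
h_L = H1 - H2 = 62.667 - 54.519 = 8.148 m.

8.148


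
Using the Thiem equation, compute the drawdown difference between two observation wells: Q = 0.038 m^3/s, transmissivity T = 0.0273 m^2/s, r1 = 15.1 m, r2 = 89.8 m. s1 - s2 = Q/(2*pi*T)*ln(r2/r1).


Thiem equation: s1 - s2 = Q/(2*pi*T) * ln(r2/r1).
ln(r2/r1) = ln(89.8/15.1) = 1.7829.
Q/(2*pi*T) = 0.038 / (2*pi*0.0273) = 0.038 / 0.1715 = 0.2215.
s1 - s2 = 0.2215 * 1.7829 = 0.395 m.

0.395


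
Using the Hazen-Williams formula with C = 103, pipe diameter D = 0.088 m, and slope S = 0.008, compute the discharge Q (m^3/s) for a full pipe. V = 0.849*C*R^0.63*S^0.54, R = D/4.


For a full circular pipe, R = D/4 = 0.088/4 = 0.022 m.
V = 0.849 * 103 * 0.022^0.63 * 0.008^0.54
  = 0.849 * 103 * 0.090308 * 0.073734
  = 0.5823 m/s.
Pipe area A = pi*D^2/4 = pi*0.088^2/4 = 0.0061 m^2.
Q = A * V = 0.0061 * 0.5823 = 0.0035 m^3/s.

0.0035


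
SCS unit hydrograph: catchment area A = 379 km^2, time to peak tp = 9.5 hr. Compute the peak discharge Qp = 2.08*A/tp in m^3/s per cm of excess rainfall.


SCS formula: Qp = 2.08 * A / tp.
Qp = 2.08 * 379 / 9.5
   = 788.32 / 9.5
   = 82.98 m^3/s per cm.

82.98


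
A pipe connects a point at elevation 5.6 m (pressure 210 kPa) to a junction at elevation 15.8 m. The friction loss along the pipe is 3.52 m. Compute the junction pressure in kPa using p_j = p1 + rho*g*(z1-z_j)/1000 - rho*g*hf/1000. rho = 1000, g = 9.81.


Junction pressure: p_j = p1 + rho*g*(z1 - z_j)/1000 - rho*g*hf/1000.
Elevation term = 1000*9.81*(5.6 - 15.8)/1000 = -100.062 kPa.
Friction term = 1000*9.81*3.52/1000 = 34.531 kPa.
p_j = 210 + -100.062 - 34.531 = 75.41 kPa.

75.41


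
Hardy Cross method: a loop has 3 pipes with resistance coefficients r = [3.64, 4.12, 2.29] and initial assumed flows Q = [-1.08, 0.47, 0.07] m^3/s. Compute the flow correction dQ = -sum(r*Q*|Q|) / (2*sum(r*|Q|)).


Numerator terms (r*Q*|Q|): 3.64*-1.08*|-1.08| = -4.2457; 4.12*0.47*|0.47| = 0.9101; 2.29*0.07*|0.07| = 0.0112.
Sum of numerator = -3.3244.
Denominator terms (r*|Q|): 3.64*|-1.08| = 3.9312; 4.12*|0.47| = 1.9364; 2.29*|0.07| = 0.1603.
2 * sum of denominator = 2 * 6.0279 = 12.0558.
dQ = --3.3244 / 12.0558 = 0.2757 m^3/s.

0.2757


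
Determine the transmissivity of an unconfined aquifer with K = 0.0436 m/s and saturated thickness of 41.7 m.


Transmissivity is defined as T = K * h.
T = 0.0436 * 41.7
  = 1.8181 m^2/s.

1.8181


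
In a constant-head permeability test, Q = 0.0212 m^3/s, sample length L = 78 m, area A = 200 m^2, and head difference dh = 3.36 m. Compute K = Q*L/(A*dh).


From K = Q*L / (A*dh):
Numerator: Q*L = 0.0212 * 78 = 1.6536.
Denominator: A*dh = 200 * 3.36 = 672.0.
K = 1.6536 / 672.0 = 0.002461 m/s.

0.002461


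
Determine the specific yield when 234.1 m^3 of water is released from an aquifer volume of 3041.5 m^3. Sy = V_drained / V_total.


Specific yield Sy = Volume drained / Total volume.
Sy = 234.1 / 3041.5
   = 0.077.

0.077


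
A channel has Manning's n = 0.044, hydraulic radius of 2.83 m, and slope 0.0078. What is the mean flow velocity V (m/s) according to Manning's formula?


Manning's equation gives V = (1/n) * R^(2/3) * S^(1/2).
First, compute R^(2/3) = 2.83^(2/3) = 2.0007.
Next, S^(1/2) = 0.0078^(1/2) = 0.088318.
Then 1/n = 1/0.044 = 22.73.
V = 22.73 * 2.0007 * 0.088318 = 4.0159 m/s.

4.0159


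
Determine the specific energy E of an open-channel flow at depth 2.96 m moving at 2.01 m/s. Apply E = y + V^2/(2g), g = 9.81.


Specific energy E = y + V^2/(2g).
Velocity head = V^2/(2g) = 2.01^2 / (2*9.81) = 4.0401 / 19.62 = 0.2059 m.
E = 2.96 + 0.2059 = 3.1659 m.

3.1659


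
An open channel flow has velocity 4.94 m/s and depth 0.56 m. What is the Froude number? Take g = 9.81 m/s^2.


The Froude number is defined as Fr = V / sqrt(g*y).
g*y = 9.81 * 0.56 = 5.4936.
sqrt(g*y) = sqrt(5.4936) = 2.3438.
Fr = 4.94 / 2.3438 = 2.1076.

2.1076


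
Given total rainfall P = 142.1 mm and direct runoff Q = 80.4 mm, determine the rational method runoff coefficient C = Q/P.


The runoff coefficient C = runoff depth / rainfall depth.
C = 80.4 / 142.1
  = 0.5658.

0.5658


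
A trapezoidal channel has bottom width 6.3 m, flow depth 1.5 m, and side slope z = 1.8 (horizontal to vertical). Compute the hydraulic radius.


For a trapezoidal section with side slope z:
A = (b + z*y)*y = (6.3 + 1.8*1.5)*1.5 = 13.5 m^2.
P = b + 2*y*sqrt(1 + z^2) = 6.3 + 2*1.5*sqrt(1 + 1.8^2) = 12.477 m.
R = A/P = 13.5 / 12.477 = 1.082 m.

1.082


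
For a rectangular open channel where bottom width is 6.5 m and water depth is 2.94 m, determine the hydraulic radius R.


For a rectangular section:
Flow area A = b * y = 6.5 * 2.94 = 19.11 m^2.
Wetted perimeter P = b + 2y = 6.5 + 2*2.94 = 12.38 m.
Hydraulic radius R = A/P = 19.11 / 12.38 = 1.5436 m.

1.5436


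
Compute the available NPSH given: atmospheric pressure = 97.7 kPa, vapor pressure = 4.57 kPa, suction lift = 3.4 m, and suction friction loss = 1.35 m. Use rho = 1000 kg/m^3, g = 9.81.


NPSHa = p_atm/(rho*g) - z_s - hf_s - p_vap/(rho*g).
p_atm/(rho*g) = 97.7*1000 / (1000*9.81) = 9.959 m.
p_vap/(rho*g) = 4.57*1000 / (1000*9.81) = 0.466 m.
NPSHa = 9.959 - 3.4 - 1.35 - 0.466
      = 4.74 m.

4.74


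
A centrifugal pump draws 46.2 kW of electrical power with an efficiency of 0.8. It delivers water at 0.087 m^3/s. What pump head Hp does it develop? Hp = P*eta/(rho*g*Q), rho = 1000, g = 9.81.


Pump head formula: Hp = P * eta / (rho * g * Q).
Numerator: P * eta = 46.2 * 1000 * 0.8 = 36960.0 W.
Denominator: rho * g * Q = 1000 * 9.81 * 0.087 = 853.47.
Hp = 36960.0 / 853.47 = 43.31 m.

43.31


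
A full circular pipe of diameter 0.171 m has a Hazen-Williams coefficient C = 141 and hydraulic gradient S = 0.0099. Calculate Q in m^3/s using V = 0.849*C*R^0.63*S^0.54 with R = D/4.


For a full circular pipe, R = D/4 = 0.171/4 = 0.0428 m.
V = 0.849 * 141 * 0.0428^0.63 * 0.0099^0.54
  = 0.849 * 141 * 0.137243 * 0.082726
  = 1.3591 m/s.
Pipe area A = pi*D^2/4 = pi*0.171^2/4 = 0.023 m^2.
Q = A * V = 0.023 * 1.3591 = 0.0312 m^3/s.

0.0312


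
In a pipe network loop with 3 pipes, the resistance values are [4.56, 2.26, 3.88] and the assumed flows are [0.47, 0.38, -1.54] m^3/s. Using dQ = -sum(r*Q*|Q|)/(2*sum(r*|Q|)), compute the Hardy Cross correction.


Numerator terms (r*Q*|Q|): 4.56*0.47*|0.47| = 1.0073; 2.26*0.38*|0.38| = 0.3263; 3.88*-1.54*|-1.54| = -9.2018.
Sum of numerator = -7.8682.
Denominator terms (r*|Q|): 4.56*|0.47| = 2.1432; 2.26*|0.38| = 0.8588; 3.88*|-1.54| = 5.9752.
2 * sum of denominator = 2 * 8.9772 = 17.9544.
dQ = --7.8682 / 17.9544 = 0.4382 m^3/s.

0.4382


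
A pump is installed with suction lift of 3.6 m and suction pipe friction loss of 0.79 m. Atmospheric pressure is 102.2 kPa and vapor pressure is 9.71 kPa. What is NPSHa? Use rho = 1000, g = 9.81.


NPSHa = p_atm/(rho*g) - z_s - hf_s - p_vap/(rho*g).
p_atm/(rho*g) = 102.2*1000 / (1000*9.81) = 10.418 m.
p_vap/(rho*g) = 9.71*1000 / (1000*9.81) = 0.99 m.
NPSHa = 10.418 - 3.6 - 0.79 - 0.99
      = 5.04 m.

5.04


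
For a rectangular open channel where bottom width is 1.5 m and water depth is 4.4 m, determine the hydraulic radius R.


For a rectangular section:
Flow area A = b * y = 1.5 * 4.4 = 6.6 m^2.
Wetted perimeter P = b + 2y = 1.5 + 2*4.4 = 10.3 m.
Hydraulic radius R = A/P = 6.6 / 10.3 = 0.6408 m.

0.6408


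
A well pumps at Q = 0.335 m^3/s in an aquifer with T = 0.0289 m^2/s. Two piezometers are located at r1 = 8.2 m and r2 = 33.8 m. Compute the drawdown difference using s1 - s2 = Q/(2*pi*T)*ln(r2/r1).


Thiem equation: s1 - s2 = Q/(2*pi*T) * ln(r2/r1).
ln(r2/r1) = ln(33.8/8.2) = 1.4163.
Q/(2*pi*T) = 0.335 / (2*pi*0.0289) = 0.335 / 0.1816 = 1.8449.
s1 - s2 = 1.8449 * 1.4163 = 2.6129 m.

2.6129
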